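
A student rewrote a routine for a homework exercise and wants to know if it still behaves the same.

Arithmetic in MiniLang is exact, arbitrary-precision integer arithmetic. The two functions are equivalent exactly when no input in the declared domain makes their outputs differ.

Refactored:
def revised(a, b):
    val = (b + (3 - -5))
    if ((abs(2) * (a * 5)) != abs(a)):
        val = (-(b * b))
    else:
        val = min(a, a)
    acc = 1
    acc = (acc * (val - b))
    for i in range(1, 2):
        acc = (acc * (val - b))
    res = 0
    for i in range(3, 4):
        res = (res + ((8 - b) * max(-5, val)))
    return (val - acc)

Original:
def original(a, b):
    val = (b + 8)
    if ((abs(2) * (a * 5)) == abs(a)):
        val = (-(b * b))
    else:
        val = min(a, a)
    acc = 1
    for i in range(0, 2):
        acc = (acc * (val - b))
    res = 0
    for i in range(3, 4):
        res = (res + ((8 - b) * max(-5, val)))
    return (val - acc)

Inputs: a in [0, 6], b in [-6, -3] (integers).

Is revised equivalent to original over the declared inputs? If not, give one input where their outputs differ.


Evaluate both at a=0, b=-6.
original: val := 2 | ((abs(2) * (a * 5)) == abs(a)): true | val := -36 | acc := 1 | iter i=0: | acc := -30 | iter i=1: | acc := 900 | res := 0 | iter i=3: | res := -70 | result -936
revised: val := 2 | ((abs(2) * (a * 5)) != abs(a)): false | val := 0 | acc := 1 | acc := 6 | iter i=1: | acc := 36 | res := 0 | iter i=3: | res := 0 | result -36
-936 against -36: the behavior changed.
verdict: not equivalent; witness: a=0, b=-6


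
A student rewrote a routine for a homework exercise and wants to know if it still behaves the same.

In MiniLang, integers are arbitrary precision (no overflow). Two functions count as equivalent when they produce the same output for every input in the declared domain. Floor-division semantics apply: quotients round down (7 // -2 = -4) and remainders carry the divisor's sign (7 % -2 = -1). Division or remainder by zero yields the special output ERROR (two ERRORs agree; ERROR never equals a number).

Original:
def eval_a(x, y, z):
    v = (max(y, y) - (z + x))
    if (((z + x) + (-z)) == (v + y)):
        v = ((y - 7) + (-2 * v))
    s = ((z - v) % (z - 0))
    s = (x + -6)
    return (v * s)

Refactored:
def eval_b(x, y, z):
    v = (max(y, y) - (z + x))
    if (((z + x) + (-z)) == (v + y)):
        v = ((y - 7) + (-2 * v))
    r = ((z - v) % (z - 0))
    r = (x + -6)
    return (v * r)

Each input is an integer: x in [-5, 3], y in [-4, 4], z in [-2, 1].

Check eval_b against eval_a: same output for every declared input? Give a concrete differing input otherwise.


Behavior is preserved: although local variable names differ, the outputs never diverge.
As a probe, take x=1, y=3, z=0: eval_a runs v becomes 2; next (((z + x) + (-z)) == (v + y)) evaluates to false; next hits division by zero so the output is ERROR; eval_b runs v becomes 2; next (((z + x) + (-z)) == (v + y)) evaluates to false; next hits division by zero so the output is ERROR; both end at ERROR.
Every one of the 324 inputs gives matching results.
verdict: equivalent


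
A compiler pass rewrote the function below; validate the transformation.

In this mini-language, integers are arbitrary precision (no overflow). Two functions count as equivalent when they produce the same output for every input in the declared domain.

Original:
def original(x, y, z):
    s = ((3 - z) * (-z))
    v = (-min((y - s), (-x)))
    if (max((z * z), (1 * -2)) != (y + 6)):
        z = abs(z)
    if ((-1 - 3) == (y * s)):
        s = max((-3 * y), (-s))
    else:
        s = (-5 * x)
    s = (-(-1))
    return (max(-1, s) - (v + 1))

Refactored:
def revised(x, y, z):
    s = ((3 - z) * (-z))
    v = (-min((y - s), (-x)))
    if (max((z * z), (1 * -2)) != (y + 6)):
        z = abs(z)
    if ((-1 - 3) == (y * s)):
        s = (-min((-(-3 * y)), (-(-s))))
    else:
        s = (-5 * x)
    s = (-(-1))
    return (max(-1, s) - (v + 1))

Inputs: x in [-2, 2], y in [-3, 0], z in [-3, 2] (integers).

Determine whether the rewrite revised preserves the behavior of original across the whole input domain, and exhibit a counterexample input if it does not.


Reading the diff, among the changes: min/max/abs usage differs.
Tracing x=2, y=-2, z=-2: original: s becomes 10; next v becomes 12; next (max((z * z), (1 * -2)) != (y + 6)) evaluates to false; next ((-1 - 3) == (y * s)) evaluates to false; next s becomes -10; next s becomes 1; next final value -12 | revised: s becomes 10; next v becomes 12; next (max((z * z), (1 * -2)) != (y + 6)) evaluates to false; next ((-1 - 3) == (y * s)) evaluates to false; next s becomes -10; next s becomes 1; next final value -12 — matching result -12.
Checked all 120 inputs in the declared domain: the outputs agree on every one.
verdict: equivalent


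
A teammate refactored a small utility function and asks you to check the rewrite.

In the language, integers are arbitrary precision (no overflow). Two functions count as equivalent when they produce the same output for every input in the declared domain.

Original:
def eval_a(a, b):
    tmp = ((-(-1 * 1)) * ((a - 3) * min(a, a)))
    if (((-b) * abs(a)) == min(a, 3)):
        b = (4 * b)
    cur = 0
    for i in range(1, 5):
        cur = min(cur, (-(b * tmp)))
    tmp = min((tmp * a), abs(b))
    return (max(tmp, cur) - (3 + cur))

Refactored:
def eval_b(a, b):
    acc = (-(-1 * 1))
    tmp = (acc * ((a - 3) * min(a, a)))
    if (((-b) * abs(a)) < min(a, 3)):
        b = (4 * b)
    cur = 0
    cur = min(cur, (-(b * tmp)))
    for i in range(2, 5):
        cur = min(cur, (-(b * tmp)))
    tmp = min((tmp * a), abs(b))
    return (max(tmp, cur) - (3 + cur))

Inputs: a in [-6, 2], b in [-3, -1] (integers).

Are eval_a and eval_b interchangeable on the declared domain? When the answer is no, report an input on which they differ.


Evaluate both at a=1, b=-1.
eval_a: tmp := -2 | (((-b) * abs(a)) == min(a, 3)): true | b := -4 | cur := 0 | iter i=1: | cur := -8 | iter i=2: | cur := -8 | iter i=3: | cur := -8 | iter i=4: | cur := -8 | tmp := -2 | result 3
eval_b: acc := 1 | tmp := -2 | (((-b) * abs(a)) < min(a, 3)): false | cur := 0 | cur := -2 | iter i=2: | cur := -2 | iter i=3: | cur := -2 | iter i=4: | cur := -2 | tmp := -2 | result -3
3 vs -3 — the two versions disagree here.
verdict: not equivalent; witness: a=1, b=-1


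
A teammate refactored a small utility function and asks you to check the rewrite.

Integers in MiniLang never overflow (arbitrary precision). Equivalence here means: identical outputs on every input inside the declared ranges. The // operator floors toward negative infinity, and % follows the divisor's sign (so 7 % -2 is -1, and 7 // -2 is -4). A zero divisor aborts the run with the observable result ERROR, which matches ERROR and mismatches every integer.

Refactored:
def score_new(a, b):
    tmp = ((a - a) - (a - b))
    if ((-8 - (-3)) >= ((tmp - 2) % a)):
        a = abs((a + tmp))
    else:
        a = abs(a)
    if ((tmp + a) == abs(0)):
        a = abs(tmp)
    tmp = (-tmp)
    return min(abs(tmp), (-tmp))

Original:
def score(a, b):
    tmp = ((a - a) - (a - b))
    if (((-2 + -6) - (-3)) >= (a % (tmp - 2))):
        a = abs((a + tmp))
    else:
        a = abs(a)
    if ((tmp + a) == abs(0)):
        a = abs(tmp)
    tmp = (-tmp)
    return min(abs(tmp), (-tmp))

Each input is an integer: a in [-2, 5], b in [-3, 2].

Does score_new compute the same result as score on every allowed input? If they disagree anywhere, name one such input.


Evaluate both at a=-2, b=0.
score: tmp = 2; division by zero -> ERROR
score_new: tmp = 2; ((-8 - (-3)) >= ((tmp - 2) % a)) -> false; a = 2; ((tmp + a) == abs(0)) -> false; tmp = -2; return 2
ERROR != 2, so the rewrite changes behavior.
verdict: not equivalent; witness: a=-2, b=0


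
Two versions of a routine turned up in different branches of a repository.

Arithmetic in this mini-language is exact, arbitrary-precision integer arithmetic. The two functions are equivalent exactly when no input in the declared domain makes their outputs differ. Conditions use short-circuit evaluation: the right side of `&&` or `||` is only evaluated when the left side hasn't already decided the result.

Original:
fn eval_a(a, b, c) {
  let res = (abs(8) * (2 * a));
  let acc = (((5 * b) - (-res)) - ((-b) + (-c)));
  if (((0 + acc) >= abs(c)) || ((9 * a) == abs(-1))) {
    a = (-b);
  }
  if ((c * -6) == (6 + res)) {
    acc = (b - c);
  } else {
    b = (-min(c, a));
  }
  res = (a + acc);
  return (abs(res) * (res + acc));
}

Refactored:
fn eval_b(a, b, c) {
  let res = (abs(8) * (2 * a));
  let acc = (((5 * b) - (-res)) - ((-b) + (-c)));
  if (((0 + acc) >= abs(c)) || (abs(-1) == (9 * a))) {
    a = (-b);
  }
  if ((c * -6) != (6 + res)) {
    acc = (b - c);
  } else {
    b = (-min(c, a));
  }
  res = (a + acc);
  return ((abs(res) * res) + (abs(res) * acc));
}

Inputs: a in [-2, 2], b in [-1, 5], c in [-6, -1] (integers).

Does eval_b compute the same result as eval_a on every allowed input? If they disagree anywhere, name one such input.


Evaluate both at a=-2, b=-1, c=-6.
eval_a: res becomes -32; next acc becomes -44; next (((0 + acc) >= abs(c)) || ((9 * a) == abs(-1))) evaluates to false; next ((c * -6) == (6 + res)) evaluates to false; next b becomes 6; next res becomes -46; next final value -4140
eval_b: res becomes -32; next acc becomes -44; next (((0 + acc) >= abs(c)) || (abs(-1) == (9 * a))) evaluates to false; next ((c * -6) != (6 + res)) evaluates to true; next acc becomes 5; next res becomes 3; next final value 24
-4140 vs 24 — the two versions disagree here.
verdict: not equivalent; witness: a=-2, b=-1, c=-6


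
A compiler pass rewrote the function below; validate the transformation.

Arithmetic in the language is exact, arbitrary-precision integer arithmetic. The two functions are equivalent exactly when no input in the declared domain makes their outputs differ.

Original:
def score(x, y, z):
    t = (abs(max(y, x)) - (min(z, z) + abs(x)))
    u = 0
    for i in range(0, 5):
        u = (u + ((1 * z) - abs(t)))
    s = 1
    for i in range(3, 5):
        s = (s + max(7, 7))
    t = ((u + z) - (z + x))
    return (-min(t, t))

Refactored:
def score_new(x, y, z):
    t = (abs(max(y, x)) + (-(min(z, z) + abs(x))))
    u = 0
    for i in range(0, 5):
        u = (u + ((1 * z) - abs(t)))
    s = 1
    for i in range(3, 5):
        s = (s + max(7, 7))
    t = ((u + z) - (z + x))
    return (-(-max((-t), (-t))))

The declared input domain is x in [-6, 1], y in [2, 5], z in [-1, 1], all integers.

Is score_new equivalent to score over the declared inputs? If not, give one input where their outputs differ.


Changes here: min/max/abs usage differs; arithmetic usage differs; the full 96-point sweep finds no disagreement.
verdict: equivalent


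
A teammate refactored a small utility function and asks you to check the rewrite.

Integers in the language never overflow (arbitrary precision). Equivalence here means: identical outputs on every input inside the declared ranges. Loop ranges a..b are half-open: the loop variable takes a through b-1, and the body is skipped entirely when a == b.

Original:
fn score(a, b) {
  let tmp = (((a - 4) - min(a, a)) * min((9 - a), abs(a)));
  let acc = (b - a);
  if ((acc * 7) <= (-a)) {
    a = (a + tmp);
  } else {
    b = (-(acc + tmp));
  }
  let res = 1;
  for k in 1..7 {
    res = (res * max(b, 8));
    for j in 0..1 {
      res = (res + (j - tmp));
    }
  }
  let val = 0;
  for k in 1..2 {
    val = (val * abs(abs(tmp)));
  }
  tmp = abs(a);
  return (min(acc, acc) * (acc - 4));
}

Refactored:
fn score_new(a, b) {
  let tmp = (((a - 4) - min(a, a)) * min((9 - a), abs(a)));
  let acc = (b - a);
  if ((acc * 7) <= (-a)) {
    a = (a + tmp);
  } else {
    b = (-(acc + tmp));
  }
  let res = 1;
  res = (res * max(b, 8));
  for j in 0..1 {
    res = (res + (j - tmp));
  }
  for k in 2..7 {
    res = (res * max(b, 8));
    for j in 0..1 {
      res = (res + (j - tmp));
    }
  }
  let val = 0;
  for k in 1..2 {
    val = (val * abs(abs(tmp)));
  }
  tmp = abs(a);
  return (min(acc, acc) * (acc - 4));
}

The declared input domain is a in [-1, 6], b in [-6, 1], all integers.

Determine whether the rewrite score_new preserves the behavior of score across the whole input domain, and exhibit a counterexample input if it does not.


The two versions differ — the changes include loop structure differs; also min/max/abs usage differs; also constant usage differs; also arithmetic usage differs; also statement counts differ.
Tracing a=0, b=1: score: tmp=0, then acc=1, then ((acc * 7) <= (-a)) is false, then b=-1, then res=1, then (k=1), then res=8, then (j=0), then res=8, then (k=2), then res=64, then (j=0), then res=64, then (k=3), then res=512, then (j=0), then res=512, then (k=4), then res=4096, then (j=0), then res=4096, then (k=5), then res=32768, then (j=0), then res=32768, then (k=6), then res=262144, then (j=0), then res=262144, then val=0, then (k=1), then val=0, then tmp=0, then returns -3 | score_new: tmp=0, then acc=1, then ((acc * 7) <= (-a)) is false, then b=-1, then res=1, then res=8, then (j=0), then res=8, then (k=2), then res=64, then (j=0), then res=64, then (k=3), then res=512, then (j=0), then res=512, then (k=4), then res=4096, then (j=0), then res=4096, then (k=5), then res=32768, then (j=0), then res=32768, then (k=6), then res=262144, then (j=0), then res=262144, then val=0, then (k=1), then val=0, then tmp=0, then returns -3 — matching result -3.
Across all 64 domain points the two functions coincide.
verdict: equivalent


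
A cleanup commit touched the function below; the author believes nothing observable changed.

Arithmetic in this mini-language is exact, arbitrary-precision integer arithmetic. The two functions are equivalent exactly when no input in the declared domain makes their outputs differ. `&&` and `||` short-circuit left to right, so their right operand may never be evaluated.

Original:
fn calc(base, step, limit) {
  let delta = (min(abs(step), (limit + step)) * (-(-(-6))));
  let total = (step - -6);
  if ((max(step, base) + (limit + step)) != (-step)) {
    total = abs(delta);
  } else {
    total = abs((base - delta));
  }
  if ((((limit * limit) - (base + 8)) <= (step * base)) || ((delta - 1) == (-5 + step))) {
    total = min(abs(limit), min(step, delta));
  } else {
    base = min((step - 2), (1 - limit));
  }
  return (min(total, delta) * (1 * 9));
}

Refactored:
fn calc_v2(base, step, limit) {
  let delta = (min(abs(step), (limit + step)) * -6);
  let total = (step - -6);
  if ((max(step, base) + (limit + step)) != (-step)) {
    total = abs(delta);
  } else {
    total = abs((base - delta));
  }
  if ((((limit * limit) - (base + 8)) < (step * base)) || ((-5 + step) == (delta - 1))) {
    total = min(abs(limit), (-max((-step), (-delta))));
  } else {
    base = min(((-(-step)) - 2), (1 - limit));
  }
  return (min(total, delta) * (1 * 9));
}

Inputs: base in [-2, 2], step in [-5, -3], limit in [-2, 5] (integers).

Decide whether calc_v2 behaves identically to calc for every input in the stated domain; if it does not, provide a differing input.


The rewrite breaks on base=-2, step=-5, limit=4, where the results are -45 and 54.
calc: delta := 6 | total := 1 | ((max(step, base) + (limit + step)) != (-step)): true | total := 6 | ((((limit * limit) - (base + 8)) <= (step * base)) || ((delta - 1) == (-5 + step))): true | total := -5 | result -45
calc_v2: delta := 6 | total := 1 | ((max(step, base) + (limit + step)) != (-step)): true | total := 6 | ((((limit * limit) - (base + 8)) < (step * base)) || ((-5 + step) == (delta - 1))): false | base := -7 | result 54
verdict: not equivalent; witness: base=-2, step=-5, limit=4


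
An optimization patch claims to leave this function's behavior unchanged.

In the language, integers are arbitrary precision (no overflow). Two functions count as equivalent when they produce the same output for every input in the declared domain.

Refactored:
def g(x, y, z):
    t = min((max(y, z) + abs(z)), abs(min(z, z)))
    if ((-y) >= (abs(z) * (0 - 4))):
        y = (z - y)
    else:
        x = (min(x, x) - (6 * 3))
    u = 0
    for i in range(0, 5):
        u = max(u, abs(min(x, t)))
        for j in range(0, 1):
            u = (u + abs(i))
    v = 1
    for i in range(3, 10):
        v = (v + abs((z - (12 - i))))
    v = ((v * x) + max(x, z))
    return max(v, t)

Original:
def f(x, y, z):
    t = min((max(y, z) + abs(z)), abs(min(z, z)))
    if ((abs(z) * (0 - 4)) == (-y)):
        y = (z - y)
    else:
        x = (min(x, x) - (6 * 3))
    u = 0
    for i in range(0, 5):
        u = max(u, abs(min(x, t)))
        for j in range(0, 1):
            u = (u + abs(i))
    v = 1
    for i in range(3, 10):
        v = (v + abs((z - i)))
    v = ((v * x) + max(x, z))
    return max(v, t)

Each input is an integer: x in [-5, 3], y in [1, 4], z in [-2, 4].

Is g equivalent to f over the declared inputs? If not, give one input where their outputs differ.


These are not equivalent — on x=1, y=1, z=-2 the outputs split (2 vs 58).
f: t becomes 2; next ((abs(z) * (0 - 4)) == (-y)) evaluates to false; next x becomes -17; next u becomes 0; next at i=0:; next u becomes 17; next at j=0:; next u becomes 17; next at i=1:; next u becomes 17; next at j=0:; next u becomes 18; next at i=2:; next u becomes 18; next at j=0:; next u becomes 20; next at i=3:; next u becomes 20; next at j=0:; next u becomes 23; next at i=4:; next u becomes 23; next at j=0:; next u becomes 27; next v becomes 1; next at i=3:; next v becomes 6; next at i=4:; next v becomes 12; next at i=5:; next v becomes 19; next at i=6:; next v becomes 27; next at i=7:; next v becomes 36; next at i=8:; next v becomes 46; next at i=9:; next v becomes 57; next v becomes -971; next final value 2
g: t becomes 2; next ((-y) >= (abs(z) * (0 - 4))) evaluates to true; next y becomes -3; next u becomes 0; next at i=0:; next u becomes 1; next at j=0:; next u becomes 1; next at i=1:; next u becomes 1; next at j=0:; next u becomes 2; next at i=2:; next u becomes 2; next at j=0:; next u becomes 4; next at i=3:; next u becomes 4; next at j=0:; next u becomes 7; next at i=4:; next u becomes 7; next at j=0:; next u becomes 11; next v becomes 1; next at i=3:; next v becomes 12; next at i=4:; next v becomes 22; next at i=5:; next v becomes 31; next at i=6:; next v becomes 39; next at i=7:; next v becomes 46; next at i=8:; next v becomes 52; next at i=9:; next v becomes 57; next v becomes 58; next final value 58
verdict: not equivalent; witness: x=1, y=1, z=-2


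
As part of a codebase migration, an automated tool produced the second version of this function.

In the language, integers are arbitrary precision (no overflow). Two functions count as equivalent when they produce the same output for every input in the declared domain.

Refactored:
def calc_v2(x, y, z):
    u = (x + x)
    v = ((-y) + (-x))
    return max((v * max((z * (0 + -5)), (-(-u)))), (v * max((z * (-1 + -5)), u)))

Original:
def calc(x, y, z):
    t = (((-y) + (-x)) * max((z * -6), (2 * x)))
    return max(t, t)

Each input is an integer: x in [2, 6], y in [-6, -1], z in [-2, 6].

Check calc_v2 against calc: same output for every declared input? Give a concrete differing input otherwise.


Not equivalent: x=2, y=-1, z=-2 separates them (-12 vs -10).
calc: t := -12 | result -12
calc_v2: u := 4 | v := -1 | result -10
verdict: not equivalent; witness: x=2, y=-1, z=-2


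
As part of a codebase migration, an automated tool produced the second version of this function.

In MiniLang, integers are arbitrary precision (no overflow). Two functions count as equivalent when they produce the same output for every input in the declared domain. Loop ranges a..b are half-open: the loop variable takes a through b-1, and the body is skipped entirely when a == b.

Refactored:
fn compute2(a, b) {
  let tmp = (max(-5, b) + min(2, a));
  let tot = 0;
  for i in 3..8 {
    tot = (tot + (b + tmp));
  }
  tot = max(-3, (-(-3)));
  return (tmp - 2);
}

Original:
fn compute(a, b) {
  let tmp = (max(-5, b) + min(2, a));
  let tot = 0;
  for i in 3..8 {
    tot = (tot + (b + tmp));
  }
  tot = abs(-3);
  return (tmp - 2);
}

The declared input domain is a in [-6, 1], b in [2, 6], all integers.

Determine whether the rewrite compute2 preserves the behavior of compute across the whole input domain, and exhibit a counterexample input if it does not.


Equivalent — the differences include constant usage differs; also min/max/abs usage differs, yet no declared input distinguishes the two.
As a probe, take a=-3, b=5: compute runs tmp := 2 | tot := 0 | iter i=3: | tot := 7 | iter i=4: | tot := 14 | iter i=5: | tot := 21 | iter i=6: | tot := 28 | iter i=7: | tot := 35 | tot := 3 | result 0; compute2 runs tmp := 2 | tot := 0 | iter i=3: | tot := 7 | iter i=4: | tot := 14 | iter i=5: | tot := 21 | iter i=6: | tot := 28 | iter i=7: | tot := 35 | tot := 3 | result 0; both end at 0.
Sweeping the whole domain (40 inputs) finds no disagreement.
verdict: equivalent


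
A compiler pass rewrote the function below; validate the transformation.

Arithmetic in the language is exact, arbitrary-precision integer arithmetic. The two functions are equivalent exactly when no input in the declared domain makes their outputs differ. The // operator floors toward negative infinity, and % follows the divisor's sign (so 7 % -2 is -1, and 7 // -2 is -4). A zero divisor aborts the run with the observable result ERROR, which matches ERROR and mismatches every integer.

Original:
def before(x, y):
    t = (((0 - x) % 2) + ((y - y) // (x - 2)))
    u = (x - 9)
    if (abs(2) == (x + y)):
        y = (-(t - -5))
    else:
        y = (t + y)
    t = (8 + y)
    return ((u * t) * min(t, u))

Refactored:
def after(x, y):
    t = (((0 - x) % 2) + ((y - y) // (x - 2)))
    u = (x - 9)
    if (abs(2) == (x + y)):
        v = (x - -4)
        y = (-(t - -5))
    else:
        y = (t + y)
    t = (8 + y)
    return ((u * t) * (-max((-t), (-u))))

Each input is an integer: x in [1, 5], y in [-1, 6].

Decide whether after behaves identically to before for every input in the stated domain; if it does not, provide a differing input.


Equivalent. The diff adds an assignment to `v` whose value nothing reads, which nothing downstream consumes.
Across all 40 domain points the two functions coincide.
Tracing x=4, y=-1: before: t=0, then u=-5, then (abs(2) == (x + y)) is false, then y=-1, then t=7, then returns 175 | after: t=0, then u=-5, then (abs(2) == (x + y)) is false, then y=-1, then t=7, then returns 175 — matching result 175.
verdict: equivalent


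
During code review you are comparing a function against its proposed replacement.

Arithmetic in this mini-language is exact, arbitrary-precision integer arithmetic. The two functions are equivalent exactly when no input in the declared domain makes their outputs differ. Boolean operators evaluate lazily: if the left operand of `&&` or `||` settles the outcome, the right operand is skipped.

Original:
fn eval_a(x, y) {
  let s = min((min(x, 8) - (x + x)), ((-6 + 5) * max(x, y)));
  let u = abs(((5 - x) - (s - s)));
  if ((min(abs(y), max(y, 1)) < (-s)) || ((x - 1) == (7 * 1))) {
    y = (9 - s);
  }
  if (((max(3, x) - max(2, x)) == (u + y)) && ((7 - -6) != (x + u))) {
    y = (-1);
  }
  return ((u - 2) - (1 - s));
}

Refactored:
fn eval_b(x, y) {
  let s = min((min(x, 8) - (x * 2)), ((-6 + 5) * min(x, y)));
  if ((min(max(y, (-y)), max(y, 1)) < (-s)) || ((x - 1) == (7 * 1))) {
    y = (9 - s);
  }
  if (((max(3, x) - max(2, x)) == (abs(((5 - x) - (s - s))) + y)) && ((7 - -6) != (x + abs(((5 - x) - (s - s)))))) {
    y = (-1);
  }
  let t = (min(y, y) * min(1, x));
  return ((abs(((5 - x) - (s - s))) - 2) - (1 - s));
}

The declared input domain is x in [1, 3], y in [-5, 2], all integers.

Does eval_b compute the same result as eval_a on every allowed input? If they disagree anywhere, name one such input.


These are not equivalent — on x=1, y=2 the outputs split (-1 vs 0).
eval_a: s=-2, then u=4, then ((min(abs(y), max(y, 1)) < (-s)) || ((x - 1) == (7 * 1))) is false, then (((max(3, x) - max(2, x)) == (u + y)) && ((7 - -6) != (x + u))) is false, then returns -1
eval_b: s=-1, then ((min(max(y, (-y)), max(y, 1)) < (-s)) || ((x - 1) == (7 * 1))) is false, then (((max(3, x) - max(2, x)) == (abs(((5 - x) - (s - s))) + y)) && ((7 - -6) != (x + abs(((5 - x) - (s - s)))))) is false, then t=2, then returns 0
verdict: not equivalent; witness: x=1, y=2


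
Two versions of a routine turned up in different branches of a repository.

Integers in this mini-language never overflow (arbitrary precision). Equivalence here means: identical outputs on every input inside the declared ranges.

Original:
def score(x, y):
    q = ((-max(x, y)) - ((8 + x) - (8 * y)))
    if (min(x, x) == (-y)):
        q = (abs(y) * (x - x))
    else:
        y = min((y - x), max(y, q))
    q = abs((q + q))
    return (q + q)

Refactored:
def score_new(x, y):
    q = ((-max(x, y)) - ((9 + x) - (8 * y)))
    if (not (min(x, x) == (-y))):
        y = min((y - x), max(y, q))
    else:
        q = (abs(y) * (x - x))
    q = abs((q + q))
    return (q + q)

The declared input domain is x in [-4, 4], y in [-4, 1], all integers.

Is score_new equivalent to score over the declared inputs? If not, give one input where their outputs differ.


Consider the input x=-4, y=-4.
score: q becomes -32; next (min(x, x) == (-y)) evaluates to false; next y becomes -4; next q becomes 64; next final value 128
score_new: q becomes -33; next (not (min(x, x) == (-y))) evaluates to true; next y becomes -4; next q becomes 66; next final value 132
128 against 132: the behavior changed.
verdict: not equivalent; witness: x=-4, y=-4


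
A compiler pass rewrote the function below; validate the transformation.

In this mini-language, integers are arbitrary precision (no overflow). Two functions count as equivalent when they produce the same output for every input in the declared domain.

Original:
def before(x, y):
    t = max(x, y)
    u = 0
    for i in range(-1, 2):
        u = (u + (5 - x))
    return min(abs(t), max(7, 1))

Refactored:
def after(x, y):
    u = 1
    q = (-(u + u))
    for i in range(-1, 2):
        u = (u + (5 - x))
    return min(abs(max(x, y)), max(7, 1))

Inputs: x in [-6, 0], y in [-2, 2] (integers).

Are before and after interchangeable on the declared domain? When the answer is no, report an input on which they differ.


The edit looks behavioral (`0` became `1`), but over these ranges it never changes the outcome.
As a probe, take x=-3, y=2: before runs t becomes 2; next u becomes 0; next at i=-1:; next u becomes 8; next at i=0:; next u becomes 16; next at i=1:; next u becomes 24; next final value 2; after runs u becomes 1; next q becomes -2; next at i=-1:; next u becomes 9; next at i=0:; next u becomes 17; next at i=1:; next u becomes 25; next final value 2; both end at 2.
An exhaustive pass over the 35 declared inputs shows identical outputs.
verdict: equivalent


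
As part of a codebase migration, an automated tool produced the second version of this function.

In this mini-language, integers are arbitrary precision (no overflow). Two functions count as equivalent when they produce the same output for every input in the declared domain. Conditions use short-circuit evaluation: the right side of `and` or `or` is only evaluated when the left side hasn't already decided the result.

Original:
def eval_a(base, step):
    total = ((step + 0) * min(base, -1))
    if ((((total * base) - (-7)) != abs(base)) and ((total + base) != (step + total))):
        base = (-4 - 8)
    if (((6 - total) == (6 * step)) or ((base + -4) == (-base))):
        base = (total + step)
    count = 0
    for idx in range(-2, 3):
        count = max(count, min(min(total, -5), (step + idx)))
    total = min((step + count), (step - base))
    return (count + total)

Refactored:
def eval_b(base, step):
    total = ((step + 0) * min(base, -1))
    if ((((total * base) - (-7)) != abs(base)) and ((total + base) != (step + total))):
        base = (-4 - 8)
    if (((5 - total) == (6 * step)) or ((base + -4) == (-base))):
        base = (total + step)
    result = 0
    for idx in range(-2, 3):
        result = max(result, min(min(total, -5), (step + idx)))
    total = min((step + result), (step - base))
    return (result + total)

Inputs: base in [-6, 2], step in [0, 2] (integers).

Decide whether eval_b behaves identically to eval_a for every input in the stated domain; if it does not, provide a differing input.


On input base=1, step=1, eval_a returns 0 while eval_b returns 1.
verdict: not equivalent; witness: base=1, step=1


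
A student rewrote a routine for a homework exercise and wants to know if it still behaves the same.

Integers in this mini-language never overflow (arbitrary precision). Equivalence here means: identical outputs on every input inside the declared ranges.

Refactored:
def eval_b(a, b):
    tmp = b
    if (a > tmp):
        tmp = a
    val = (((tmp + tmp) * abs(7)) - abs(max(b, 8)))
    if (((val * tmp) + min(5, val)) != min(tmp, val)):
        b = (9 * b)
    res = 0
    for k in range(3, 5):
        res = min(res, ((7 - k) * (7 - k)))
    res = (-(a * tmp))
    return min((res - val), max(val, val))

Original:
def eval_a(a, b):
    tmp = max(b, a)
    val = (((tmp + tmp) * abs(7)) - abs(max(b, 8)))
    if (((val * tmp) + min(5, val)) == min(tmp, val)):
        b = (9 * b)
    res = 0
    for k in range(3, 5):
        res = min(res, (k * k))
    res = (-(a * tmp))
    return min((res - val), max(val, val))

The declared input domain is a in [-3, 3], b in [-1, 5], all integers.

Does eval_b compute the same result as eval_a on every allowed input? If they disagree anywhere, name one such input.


The suspicious edit (`(((val * tmp) + min(5, val)) == min(tmp, val))` became `(((val * tmp) + min(5, val)) != min(tmp, val))`) never changes the result for any input inside the declared domain; all 49 inputs agree.
verdict: equivalent


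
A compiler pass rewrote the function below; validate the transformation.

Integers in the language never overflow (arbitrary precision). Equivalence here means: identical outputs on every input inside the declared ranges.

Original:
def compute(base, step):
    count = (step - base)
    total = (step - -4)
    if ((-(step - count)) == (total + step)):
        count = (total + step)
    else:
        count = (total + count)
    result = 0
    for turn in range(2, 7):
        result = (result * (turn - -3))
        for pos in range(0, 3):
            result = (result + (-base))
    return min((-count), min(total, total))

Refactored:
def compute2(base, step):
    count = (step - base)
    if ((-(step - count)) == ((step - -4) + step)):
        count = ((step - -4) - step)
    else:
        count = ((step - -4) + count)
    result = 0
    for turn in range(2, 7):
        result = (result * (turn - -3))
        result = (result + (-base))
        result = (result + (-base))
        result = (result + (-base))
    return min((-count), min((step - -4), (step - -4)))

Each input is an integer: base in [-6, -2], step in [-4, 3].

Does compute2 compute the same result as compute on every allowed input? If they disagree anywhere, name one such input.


The rewrite breaks on base=-6, step=1, where the results are -6 and -4.
compute: count := 7 | total := 5 | ((-(step - count)) == (total + step)): true | count := 6 | result := 0 | iter turn=2: | result := 0 | iter pos=0: | result := 6 | iter pos=1: | result := 12 | iter pos=2: | result := 18 | iter turn=3: | result := 108 | iter pos=0: | result := 114 | iter pos=1: | result := 120 | iter pos=2: | result := 126 | iter turn=4: | result := 882 | iter pos=0: | result := 888 | iter pos=1: | result := 894 | iter pos=2: | result := 900 | iter turn=5: | result := 7200 | iter pos=0: | result := 7206 | iter pos=1: | result := 7212 | iter pos=2: | result := 7218 | iter turn=6: | result := 64962 | iter pos=0: | result := 64968 | iter pos=1: | result := 64974 | iter pos=2: | result := 64980 | result -6
compute2: count := 7 | ((-(step - count)) == ((step - -4) + step)): true | count := 4 | result := 0 | iter turn=2: | result := 0 | result := 6 | result := 12 | result := 18 | iter turn=3: | result := 108 | result := 114 | result := 120 | result := 126 | iter turn=4: | result := 882 | result := 888 | result := 894 | result := 900 | iter turn=5: | result := 7200 | result := 7206 | result := 7212 | result := 7218 | iter turn=6: | result := 64962 | result := 64968 | result := 64974 | result := 64980 | result -4
verdict: not equivalent; witness: base=-6, step=1


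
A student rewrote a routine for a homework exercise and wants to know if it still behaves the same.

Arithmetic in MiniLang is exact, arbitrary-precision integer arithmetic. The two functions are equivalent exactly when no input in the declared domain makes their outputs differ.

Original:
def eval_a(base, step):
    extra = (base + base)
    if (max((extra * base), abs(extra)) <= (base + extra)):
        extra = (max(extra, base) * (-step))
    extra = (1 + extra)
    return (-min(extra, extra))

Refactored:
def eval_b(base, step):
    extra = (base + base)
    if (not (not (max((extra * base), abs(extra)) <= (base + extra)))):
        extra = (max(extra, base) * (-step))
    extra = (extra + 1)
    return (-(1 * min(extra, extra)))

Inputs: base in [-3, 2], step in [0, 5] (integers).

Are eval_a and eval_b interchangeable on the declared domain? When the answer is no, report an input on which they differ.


Reading the diff, among the changes: boolean connective usage differs; also arithmetic usage differs; also constant usage differs.
One worked example (base=-1, step=5) — eval_a: extra := -2 | (max((extra * base), abs(extra)) <= (base + extra)): false | extra := -1 | result 1; eval_b: extra := -2 | (not (not (max((extra * base), abs(extra)) <= (base + extra)))): false | extra := -1 | result 1; agreement on 1.
Checked all 36 inputs in the declared domain: the outputs agree on every one.
verdict: equivalent


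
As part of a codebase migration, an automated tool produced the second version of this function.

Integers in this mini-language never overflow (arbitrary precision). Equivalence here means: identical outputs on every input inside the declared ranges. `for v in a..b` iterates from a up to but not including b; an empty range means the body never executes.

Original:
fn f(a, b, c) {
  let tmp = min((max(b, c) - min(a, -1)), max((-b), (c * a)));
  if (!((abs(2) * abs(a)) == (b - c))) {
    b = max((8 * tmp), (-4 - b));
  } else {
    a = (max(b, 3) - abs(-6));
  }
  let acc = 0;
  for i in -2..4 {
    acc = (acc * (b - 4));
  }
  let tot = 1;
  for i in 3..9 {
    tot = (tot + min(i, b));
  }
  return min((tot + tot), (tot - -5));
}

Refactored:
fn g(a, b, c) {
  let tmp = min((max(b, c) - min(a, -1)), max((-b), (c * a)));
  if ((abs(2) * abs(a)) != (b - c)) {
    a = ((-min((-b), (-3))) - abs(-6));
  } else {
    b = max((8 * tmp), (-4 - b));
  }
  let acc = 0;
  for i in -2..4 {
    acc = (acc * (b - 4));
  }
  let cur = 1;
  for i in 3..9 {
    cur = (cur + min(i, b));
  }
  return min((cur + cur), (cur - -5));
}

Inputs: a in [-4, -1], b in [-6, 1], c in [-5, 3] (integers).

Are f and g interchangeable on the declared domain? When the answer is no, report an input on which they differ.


There is a counterexample at a=-4, b=-6, c=-5: 18 on one side, -70 on the other.
f: tmp := -1 | (!((abs(2) * abs(a)) == (b - c))): true | b := 2 | acc := 0 | iter i=-2: | acc := 0 | iter i=-1: | acc := 0 | iter i=0: | acc := 0 | iter i=1: | acc := 0 | iter i=2: | acc := 0 | iter i=3: | acc := 0 | tot := 1 | iter i=3: | tot := 3 | iter i=4: | tot := 5 | iter i=5: | tot := 7 | iter i=6: | tot := 9 | iter i=7: | tot := 11 | iter i=8: | tot := 13 | result 18
g: tmp := -1 | ((abs(2) * abs(a)) != (b - c)): true | a := -3 | acc := 0 | iter i=-2: | acc := 0 | iter i=-1: | acc := 0 | iter i=0: | acc := 0 | iter i=1: | acc := 0 | iter i=2: | acc := 0 | iter i=3: | acc := 0 | cur := 1 | iter i=3: | cur := -5 | iter i=4: | cur := -11 | iter i=5: | cur := -17 | iter i=6: | cur := -23 | iter i=7: | cur := -29 | iter i=8: | cur := -35 | result -70
verdict: not equivalent; witness: a=-4, b=-6, c=-5


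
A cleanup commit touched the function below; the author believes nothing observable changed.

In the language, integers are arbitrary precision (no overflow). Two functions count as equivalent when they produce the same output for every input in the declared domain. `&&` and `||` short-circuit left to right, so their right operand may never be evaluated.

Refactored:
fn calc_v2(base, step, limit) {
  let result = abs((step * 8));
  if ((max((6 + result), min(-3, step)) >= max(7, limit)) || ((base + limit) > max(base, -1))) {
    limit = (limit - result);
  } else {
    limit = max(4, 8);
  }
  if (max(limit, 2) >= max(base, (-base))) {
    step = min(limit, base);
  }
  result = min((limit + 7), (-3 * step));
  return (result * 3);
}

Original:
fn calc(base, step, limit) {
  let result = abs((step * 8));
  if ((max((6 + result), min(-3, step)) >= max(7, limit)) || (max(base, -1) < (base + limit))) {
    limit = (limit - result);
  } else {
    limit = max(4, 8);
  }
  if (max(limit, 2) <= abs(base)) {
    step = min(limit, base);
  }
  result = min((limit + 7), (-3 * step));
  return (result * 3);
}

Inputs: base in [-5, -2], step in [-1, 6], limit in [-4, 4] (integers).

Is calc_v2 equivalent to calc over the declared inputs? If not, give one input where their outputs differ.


base=-5, step=0, limit=-4 yields 0 from calc but 45 from calc_v2.
verdict: not equivalent; witness: base=-5, step=0, limit=-4


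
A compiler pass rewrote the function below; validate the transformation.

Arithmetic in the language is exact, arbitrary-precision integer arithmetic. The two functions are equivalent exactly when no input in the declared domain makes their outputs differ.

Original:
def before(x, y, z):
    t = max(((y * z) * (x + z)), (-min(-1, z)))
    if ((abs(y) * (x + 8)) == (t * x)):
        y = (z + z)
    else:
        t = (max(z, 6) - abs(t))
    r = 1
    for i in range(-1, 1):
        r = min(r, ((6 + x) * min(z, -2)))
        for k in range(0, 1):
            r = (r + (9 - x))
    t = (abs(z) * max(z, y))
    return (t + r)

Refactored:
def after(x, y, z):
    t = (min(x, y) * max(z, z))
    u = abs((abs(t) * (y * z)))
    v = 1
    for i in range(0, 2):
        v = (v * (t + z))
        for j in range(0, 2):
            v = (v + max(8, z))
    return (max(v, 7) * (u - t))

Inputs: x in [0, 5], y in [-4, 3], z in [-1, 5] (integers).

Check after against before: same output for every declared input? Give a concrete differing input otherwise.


Run the pair on x=0, y=-4, z=-1.
before: t = 1; ((abs(y) * (x + 8)) == (t * x)) -> false; t = 5; r = 1; [i=-1]; r = -12; [k=0]; r = -3; [i=0]; r = -12; [k=0]; r = -3; t = -1; return -4
after: t = 4; u = 16; v = 1; [i=0]; v = 3; [j=0]; v = 11; [j=1]; v = 19; [i=1]; v = 57; [j=0]; v = 65; [j=1]; v = 73; return 876
-4 != 876, so the rewrite changes behavior.
verdict: not equivalent; witness: x=0, y=-4, z=-1


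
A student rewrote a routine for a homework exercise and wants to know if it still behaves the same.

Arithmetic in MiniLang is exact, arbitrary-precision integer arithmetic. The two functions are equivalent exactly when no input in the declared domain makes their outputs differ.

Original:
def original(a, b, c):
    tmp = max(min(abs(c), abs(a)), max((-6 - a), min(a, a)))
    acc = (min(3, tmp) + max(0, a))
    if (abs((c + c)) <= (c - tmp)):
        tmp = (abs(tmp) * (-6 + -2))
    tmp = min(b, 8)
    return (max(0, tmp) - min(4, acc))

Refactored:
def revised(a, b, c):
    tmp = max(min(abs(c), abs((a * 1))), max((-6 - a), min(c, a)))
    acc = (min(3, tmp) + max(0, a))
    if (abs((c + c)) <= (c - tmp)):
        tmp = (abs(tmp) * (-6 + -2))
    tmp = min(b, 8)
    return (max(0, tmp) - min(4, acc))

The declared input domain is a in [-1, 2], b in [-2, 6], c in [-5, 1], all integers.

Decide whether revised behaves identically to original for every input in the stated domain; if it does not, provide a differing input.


Run the pair on a=1, b=-2, c=0.
original: tmp=1, then acc=2, then (abs((c + c)) <= (c - tmp)) is false, then tmp=-2, then returns -2
revised: tmp=0, then acc=1, then (abs((c + c)) <= (c - tmp)) is true, then tmp=0, then tmp=-2, then returns -1
-2 against -1: the behavior changed.
verdict: not equivalent; witness: a=1, b=-2, c=0
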